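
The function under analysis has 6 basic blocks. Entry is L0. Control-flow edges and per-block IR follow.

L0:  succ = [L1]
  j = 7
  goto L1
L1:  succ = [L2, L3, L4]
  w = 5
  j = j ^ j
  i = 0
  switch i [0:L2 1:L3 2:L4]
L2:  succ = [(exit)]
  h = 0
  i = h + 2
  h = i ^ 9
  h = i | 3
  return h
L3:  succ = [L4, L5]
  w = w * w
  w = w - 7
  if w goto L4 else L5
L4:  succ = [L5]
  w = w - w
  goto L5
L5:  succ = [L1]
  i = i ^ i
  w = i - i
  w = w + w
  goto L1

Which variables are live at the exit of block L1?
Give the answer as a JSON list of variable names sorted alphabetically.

Block summaries:
  L0: def={j} ue=∅
  L1: def={i,j,w} ue={j}
  L2: def={h,i} ue=∅
  L3: def={w} ue={w}
  L4: def={w} ue={w}
  L5: def={i,w} ue={i}

Live sets:
  L0: in=∅ out={j}
  L1: in={j} out={i,j,w}
  L2: in=∅ out=∅
  L3: in={i,j,w} out={i,j,w}
  L4: in={i,j,w} out={i,j}
  L5: in={i,j} out={j}

live-out(L1) = ["i", "j", "w"]

Answer: ["i", "j", "w"]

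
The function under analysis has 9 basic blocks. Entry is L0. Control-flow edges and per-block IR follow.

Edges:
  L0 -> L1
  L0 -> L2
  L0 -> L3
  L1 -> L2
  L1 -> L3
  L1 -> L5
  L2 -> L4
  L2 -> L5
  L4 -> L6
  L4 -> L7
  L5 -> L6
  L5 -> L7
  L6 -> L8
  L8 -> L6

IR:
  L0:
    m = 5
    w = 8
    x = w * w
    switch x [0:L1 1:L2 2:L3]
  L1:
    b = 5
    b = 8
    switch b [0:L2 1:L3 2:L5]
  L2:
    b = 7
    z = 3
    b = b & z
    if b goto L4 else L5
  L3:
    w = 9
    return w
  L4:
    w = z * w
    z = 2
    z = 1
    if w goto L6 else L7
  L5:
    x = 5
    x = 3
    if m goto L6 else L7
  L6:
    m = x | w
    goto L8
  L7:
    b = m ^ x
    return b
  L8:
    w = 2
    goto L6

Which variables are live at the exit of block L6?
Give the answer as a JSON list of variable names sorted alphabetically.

Answer: ["x"]

Derivation:
Block summaries:
  L0: def={m,w,x} ue=∅
  L1: def={b} ue=∅
  L2: def={b,z} ue=∅
  L3: def={w} ue=∅
  L4: def={w,z} ue={w,z}
  L5: def={x} ue={m}
  L6: def={m} ue={w,x}
  L7: def={b} ue={m,x}
  L8: def={w} ue=∅

Liveness:
  L0 li=∅ lo={m,w,x}
  L1 li={m,w,x} lo={m,w,x}
  L2 li={m,w,x} lo={m,w,x,z}
  L3 li=∅ lo=∅
  L4 li={m,w,x,z} lo={m,w,x}
  L5 li={m,w} lo={m,w,x}
  L6 li={w,x} lo={x}
  L7 li={m,x} lo=∅
  L8 li={x} lo={w,x}

live-out(L6) = ["x"]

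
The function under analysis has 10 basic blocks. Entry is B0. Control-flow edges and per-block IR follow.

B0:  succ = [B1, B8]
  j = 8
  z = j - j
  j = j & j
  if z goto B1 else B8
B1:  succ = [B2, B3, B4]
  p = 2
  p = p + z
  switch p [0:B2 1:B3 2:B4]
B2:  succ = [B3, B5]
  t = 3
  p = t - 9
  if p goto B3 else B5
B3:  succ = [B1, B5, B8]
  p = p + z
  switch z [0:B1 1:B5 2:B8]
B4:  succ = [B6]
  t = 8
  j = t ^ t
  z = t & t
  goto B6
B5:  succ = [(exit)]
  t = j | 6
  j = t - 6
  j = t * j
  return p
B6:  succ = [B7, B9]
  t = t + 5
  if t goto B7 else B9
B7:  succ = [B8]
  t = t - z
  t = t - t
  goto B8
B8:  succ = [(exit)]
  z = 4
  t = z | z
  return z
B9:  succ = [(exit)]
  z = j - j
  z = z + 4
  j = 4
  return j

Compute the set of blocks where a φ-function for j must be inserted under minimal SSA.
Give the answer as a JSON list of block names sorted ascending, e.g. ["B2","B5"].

Answer: ["B8"]

Working:
idom tree: B1←B0 B2←B1 B3←B1 B4←B1 B5←B1 B6←B4 B7←B6 B8←B0 B9←B6
Join-block Dom:
  B1: preds {B0,B3}: {B0} ∩ {B0,B1,B3} = {B0}; idom=B0
  B3: preds {B1,B2}: {B0,B1} ∩ {B0,B1,B2} = {B0,B1}; idom=B1
  B5: preds {B2,B3}: {B0,B1,B2} ∩ {B0,B1,B3} = {B0,B1}; idom=B1
  B8: preds {B0,B3,B7}: {B0} ∩ {B0,B1,B3} ∩ {B0,B1,B4,B6,B7} = {B0}; idom=B0

DF derivation:
  B1←B0: walk · to B0
  B1←B3: walk B3→B1 to B0
  B3←B1: walk · to B1
  B3←B2: walk B2 to B1
  B5←B2: walk B2 to B1
  B5←B3: walk B3 to B1
  B8←B0: walk · to B0
  B8←B3: walk B3→B1 to B0
  B8←B7: walk B7→B6→B4→B1 to B0
  DF(B0)=∅
  DF(B1)={B1,B8}
  DF(B2)={B3,B5}
  DF(B3)={B1,B5,B8}
  DF(B4)={B8}
  DF(B5)=∅
  DF(B6)={B8}
  DF(B7)={B8}
  DF(B8)=∅
  DF(B9)=∅

φ for j: defs {B0,B4,B5,B9}
  DF⁺ = {B8}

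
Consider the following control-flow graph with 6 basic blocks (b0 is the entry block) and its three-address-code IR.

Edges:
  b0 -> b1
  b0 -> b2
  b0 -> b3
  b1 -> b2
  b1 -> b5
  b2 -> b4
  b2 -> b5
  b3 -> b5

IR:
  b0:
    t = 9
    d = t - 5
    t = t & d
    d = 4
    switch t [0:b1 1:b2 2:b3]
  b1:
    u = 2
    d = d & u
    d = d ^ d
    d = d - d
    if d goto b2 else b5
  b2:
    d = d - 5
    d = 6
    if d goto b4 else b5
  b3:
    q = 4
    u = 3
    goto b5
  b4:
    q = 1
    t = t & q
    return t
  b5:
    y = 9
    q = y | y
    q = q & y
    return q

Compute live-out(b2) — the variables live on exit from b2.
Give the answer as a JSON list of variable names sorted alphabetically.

Per-block:
  b0: def={d,t} ue=∅
  b1: def={d,u} ue={d}
  b2: def={d} ue={d}
  b3: def={q,u} ue=∅
  b4: def={q,t} ue={t}
  b5: def={q,y} ue=∅

Live sets:
  b0 li=∅ lo={d,t}
  b1 li={d,t} lo={d,t}
  b2 li={d,t} lo={t}
  b3 li=∅ lo=∅
  b4 li={t} lo=∅
  b5 li=∅ lo=∅

live-out(b2) = ["t"]

Answer: ["t"]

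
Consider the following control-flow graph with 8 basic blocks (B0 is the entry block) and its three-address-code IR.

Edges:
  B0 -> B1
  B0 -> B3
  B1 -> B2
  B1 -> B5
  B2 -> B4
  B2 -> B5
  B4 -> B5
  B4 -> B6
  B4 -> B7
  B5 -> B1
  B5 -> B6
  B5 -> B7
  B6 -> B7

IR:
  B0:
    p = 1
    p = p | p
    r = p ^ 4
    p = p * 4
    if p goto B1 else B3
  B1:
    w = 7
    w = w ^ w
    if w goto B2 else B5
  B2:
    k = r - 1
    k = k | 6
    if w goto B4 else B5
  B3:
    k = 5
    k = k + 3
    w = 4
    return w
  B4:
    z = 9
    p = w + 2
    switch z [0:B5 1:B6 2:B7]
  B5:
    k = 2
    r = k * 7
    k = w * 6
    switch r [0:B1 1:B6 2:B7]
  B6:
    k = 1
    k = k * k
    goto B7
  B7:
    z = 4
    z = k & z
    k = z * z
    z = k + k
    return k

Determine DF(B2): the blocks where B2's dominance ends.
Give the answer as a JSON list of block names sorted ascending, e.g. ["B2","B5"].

Answer: ["B5", "B6", "B7"]

Working:
idom tree: B1←B0 B2←B1 B3←B0 B4←B2 B5←B1 B6←B1 B7←B1
Dom at joins:
  B1: preds {B0,B5}: {B0} ∩ {B0,B1,B5} = {B0}; idom=B0
  B5: preds {B1,B2,B4}: {B0,B1} ∩ {B0,B1,B2} ∩ {B0,B1,B2,B4} = {B0,B1}; idom=B1
  B6: preds {B4,B5}: {B0,B1,B2,B4} ∩ {B0,B1,B5} = {B0,B1}; idom=B1
  B7: preds {B4,B5,B6}: {B0,B1,B2,B4} ∩ {B0,B1,B5} ∩ {B0,B1,B6} = {B0,B1}; idom=B1

Frontier:
  join B1 pred B0: · stop@B0
  join B1 pred B5: B5→B1 stop@B0
  join B5 pred B1: · stop@B1
  join B5 pred B2: B2 stop@B1
  join B5 pred B4: B4→B2 stop@B1
  join B6 pred B4: B4→B2 stop@B1
  join B6 pred B5: B5 stop@B1
  join B7 pred B4: B4→B2 stop@B1
  join B7 pred B5: B5 stop@B1
  join B7 pred B6: B6 stop@B1
  DF(B0)=∅
  DF(B1)={B1}
  DF(B2)={B5,B6,B7}
  DF(B3)=∅
  DF(B4)={B5,B6,B7}
  DF(B5)={B1,B6,B7}
  DF(B6)={B7}
  DF(B7)=∅

DF(B2) = ["B5", "B6", "B7"]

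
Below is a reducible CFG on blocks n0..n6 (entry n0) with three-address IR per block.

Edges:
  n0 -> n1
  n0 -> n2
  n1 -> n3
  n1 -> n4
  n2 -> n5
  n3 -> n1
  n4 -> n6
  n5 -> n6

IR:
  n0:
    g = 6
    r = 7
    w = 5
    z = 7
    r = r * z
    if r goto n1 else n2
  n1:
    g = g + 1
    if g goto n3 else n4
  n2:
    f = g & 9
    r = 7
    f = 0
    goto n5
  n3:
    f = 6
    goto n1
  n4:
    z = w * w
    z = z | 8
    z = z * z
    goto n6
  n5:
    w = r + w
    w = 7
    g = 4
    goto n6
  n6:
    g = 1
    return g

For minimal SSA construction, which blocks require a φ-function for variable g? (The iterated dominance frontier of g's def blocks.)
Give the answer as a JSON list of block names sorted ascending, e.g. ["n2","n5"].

idom tree: n1←n0 n2←n0 n3←n1 n4←n1 n5←n2 n6←n0
Dom∩ at merges:
  n1: preds {n0,n3}: {n0} ∩ {n0,n1,n3} = {n0}; idom=n0
  n6: preds {n4,n5}: {n0,n1,n4} ∩ {n0,n2,n5} = {n0}; idom=n0

DF derivation:
  n1←n0: walk · to n0
  n1←n3: walk n3→n1 to n0
  n6←n4: walk n4→n1 to n0
  n6←n5: walk n5→n2 to n0
  n0 → ∅
  n1 → {n1,n6}
  n2 → {n6}
  n3 → {n1}
  n4 → {n6}
  n5 → {n6}
  n6 → ∅

φ for g: defs {n0,n1,n5,n6}
  DF⁺ = {n1,n6}

Answer: ["n1", "n6"]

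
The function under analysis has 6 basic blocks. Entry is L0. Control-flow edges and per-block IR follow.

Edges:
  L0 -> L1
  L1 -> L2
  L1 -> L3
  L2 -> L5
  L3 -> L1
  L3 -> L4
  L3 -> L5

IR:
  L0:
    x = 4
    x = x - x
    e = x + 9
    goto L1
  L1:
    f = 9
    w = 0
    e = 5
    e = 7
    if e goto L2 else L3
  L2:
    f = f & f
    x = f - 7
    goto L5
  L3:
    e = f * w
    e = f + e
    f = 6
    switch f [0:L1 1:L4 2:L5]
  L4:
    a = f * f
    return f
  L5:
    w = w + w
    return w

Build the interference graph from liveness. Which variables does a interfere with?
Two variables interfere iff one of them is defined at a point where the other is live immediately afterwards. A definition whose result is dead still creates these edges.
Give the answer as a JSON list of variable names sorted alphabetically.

Per-block:
  L0: {e,x} / ∅
  L1: {e,f,w} / ∅
  L2: {f,x} / {f}
  L3: {e,f} / {f,w}
  L4: {a} / {f}
  L5: {w} / {w}

Live sets:
  live L0: ∅→∅
  live L1: ∅→{f,w}
  live L2: {f,w}→{w}
  live L3: {f,w}→{f,w}
  live L4: {f}→∅
  live L5: {w}→∅

Interfere edges:
  a: {f}
  e: {f,w}
  f: {a,e,w}
  w: {e,f,x}
  x: {w}

N(a) = ["f"]

Answer: ["f"]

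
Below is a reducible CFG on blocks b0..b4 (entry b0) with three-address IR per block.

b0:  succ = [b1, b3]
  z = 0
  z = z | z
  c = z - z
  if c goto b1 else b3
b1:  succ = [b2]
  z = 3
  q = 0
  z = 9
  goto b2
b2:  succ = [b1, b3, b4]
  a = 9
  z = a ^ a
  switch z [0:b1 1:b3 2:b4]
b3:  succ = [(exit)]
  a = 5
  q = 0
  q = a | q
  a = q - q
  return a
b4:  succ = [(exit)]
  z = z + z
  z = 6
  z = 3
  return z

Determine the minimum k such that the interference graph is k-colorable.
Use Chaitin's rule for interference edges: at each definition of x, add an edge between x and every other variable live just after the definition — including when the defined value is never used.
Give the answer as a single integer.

def/use:
  b0: {c,z} / ∅
  b1: {q,z} / ∅
  b2: {a,z} / ∅
  b3: {a,q} / ∅
  b4: {z} / {z}

Backward fixpoint:
  live b0: ∅→∅
  live b1: ∅→∅
  live b2: ∅→{z}
  live b3: ∅→∅
  live b4: {z}→∅

Interference:
  a — {q}
  c — ∅
  q — {a}
  z — ∅

Colouring:
  clique {a,q} ⇒ need ≥ 2
  2-colouring: r0={a,c,z}  r1={q}
  χ = 2

Answer: 2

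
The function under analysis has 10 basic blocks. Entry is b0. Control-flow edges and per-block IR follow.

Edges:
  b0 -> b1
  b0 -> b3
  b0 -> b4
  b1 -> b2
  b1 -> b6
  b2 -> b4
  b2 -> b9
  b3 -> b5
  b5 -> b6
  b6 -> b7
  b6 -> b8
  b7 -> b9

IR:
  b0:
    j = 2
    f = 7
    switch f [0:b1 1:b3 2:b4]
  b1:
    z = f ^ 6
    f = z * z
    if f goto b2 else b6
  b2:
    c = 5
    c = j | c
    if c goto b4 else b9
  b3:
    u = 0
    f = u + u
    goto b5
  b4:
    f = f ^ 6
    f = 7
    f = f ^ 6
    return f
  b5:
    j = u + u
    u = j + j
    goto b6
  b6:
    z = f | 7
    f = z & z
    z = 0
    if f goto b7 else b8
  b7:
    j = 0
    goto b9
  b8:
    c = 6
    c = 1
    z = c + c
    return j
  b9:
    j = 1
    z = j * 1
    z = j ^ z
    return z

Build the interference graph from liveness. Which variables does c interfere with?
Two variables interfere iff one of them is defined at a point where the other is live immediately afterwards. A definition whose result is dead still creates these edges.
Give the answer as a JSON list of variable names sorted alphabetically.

Answer: ["f", "j"]

Working:
Per-block:
  b0: def={f,j} ue=∅
  b1: def={f,z} ue={f}
  b2: def={c} ue={j}
  b3: def={f,u} ue=∅
  b4: def={f} ue={f}
  b5: def={j,u} ue={u}
  b6: def={f,z} ue={f}
  b7: def={j} ue=∅
  b8: def={c,z} ue={j}
  b9: def={j,z} ue=∅

Liveness:
  b0 li=∅ lo={f,j}
  b1 li={f,j} lo={f,j}
  b2 li={f,j} lo={f}
  b3 li=∅ lo={f,u}
  b4 li={f} lo=∅
  b5 li={f,u} lo={f,j}
  b6 li={f,j} lo={j}
  b7 li=∅ lo=∅
  b8 li={j} lo=∅
  b9 li=∅ lo=∅

Conflict graph:
  c — {f,j}
  f — {c,j,u,z}
  j — {c,f,u,z}
  u — {f,j}
  z — {f,j}

N(c) = ["f", "j"]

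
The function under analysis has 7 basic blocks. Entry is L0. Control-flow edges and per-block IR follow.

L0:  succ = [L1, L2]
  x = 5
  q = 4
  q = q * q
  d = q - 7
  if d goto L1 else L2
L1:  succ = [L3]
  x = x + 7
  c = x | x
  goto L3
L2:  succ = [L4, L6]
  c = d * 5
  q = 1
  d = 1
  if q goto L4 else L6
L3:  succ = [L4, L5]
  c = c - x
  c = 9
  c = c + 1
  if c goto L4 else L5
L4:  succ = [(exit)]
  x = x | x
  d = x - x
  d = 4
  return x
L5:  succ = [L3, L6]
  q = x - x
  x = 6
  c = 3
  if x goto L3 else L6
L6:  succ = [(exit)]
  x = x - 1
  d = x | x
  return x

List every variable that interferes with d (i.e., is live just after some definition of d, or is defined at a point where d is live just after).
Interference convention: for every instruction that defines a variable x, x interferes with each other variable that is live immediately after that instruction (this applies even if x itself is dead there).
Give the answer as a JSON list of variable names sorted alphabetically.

Per-block:
  L0 def {d,q,x} use ∅
  L1 def {c,x} use {x}
  L2 def {c,d,q} use {d}
  L3 def {c} use {c,x}
  L4 def {d,x} use {x}
  L5 def {c,q,x} use {x}
  L6 def {d,x} use {x}

Liveness:
  L0 li=∅ lo={d,x}
  L1 li={x} lo={c,x}
  L2 li={d,x} lo={x}
  L3 li={c,x} lo={x}
  L4 li={x} lo=∅
  L5 li={x} lo={c,x}
  L6 li={x} lo=∅

Interfere edges:
  c — {x}
  d — {q,x}
  q — {d,x}
  x — {c,d,q}

N(d) = ["q", "x"]

Answer: ["q", "x"]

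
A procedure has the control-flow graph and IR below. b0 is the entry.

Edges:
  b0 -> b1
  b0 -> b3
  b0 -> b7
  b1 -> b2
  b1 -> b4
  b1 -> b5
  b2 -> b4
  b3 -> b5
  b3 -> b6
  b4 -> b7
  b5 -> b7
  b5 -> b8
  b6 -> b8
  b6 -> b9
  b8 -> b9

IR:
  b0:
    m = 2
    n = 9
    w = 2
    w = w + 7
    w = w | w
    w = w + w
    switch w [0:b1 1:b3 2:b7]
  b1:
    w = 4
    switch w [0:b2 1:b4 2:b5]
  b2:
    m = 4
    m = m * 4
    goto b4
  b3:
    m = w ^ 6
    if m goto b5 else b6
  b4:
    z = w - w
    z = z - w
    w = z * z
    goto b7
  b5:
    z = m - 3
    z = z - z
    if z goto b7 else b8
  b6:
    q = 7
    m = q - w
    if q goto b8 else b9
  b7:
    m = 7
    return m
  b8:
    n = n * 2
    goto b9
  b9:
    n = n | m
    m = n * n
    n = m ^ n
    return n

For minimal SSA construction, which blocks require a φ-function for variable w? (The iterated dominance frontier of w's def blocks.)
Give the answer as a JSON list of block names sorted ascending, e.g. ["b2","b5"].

idom tree: b1←b0 b2←b1 b3←b0 b4←b1 b5←b0 b6←b3 b7←b0 b8←b0 b9←b0
Dom at joins:
  b4: preds {b1,b2}: {b0,b1} ∩ {b0,b1,b2} = {b0,b1}; idom=b1
  b5: preds {b1,b3}: {b0,b1} ∩ {b0,b3} = {b0}; idom=b0
  b7: preds {b0,b4,b5}: {b0} ∩ {b0,b1,b4} ∩ {b0,b5} = {b0}; idom=b0
  b8: preds {b5,b6}: {b0,b5} ∩ {b0,b3,b6} = {b0}; idom=b0
  b9: preds {b6,b8}: {b0,b3,b6} ∩ {b0,b8} = {b0}; idom=b0

DF derivation:
  join b4 pred b1: · stop@b1
  join b4 pred b2: b2 stop@b1
  join b5 pred b1: b1 stop@b0
  join b5 pred b3: b3 stop@b0
  join b7 pred b0: · stop@b0
  join b7 pred b4: b4→b1 stop@b0
  join b7 pred b5: b5 stop@b0
  join b8 pred b5: b5 stop@b0
  join b8 pred b6: b6→b3 stop@b0
  join b9 pred b6: b6→b3 stop@b0
  join b9 pred b8: b8 stop@b0
  b0: DF=∅
  b1: DF={b5,b7}
  b2: DF={b4}
  b3: DF={b5,b8,b9}
  b4: DF={b7}
  b5: DF={b7,b8}
  b6: DF={b8,b9}
  b7: DF=∅
  b8: DF={b9}
  b9: DF=∅

φ for w: defs {b0,b1,b4}
  DF⁺ = {b5,b7,b8,b9}

Answer: ["b5", "b7", "b8", "b9"]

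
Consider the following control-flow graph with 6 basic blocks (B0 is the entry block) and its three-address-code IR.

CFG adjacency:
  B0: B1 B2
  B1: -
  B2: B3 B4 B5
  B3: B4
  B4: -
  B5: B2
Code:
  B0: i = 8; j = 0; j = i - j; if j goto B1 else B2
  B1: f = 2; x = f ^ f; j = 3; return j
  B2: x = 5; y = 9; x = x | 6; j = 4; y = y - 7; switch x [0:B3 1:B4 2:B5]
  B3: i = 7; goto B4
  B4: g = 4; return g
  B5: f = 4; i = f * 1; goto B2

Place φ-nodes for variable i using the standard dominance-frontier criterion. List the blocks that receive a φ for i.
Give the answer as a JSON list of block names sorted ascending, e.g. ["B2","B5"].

idom tree: B1←B0 B2←B0 B3←B2 B4←B2 B5←B2
Dom at joins:
  B2: preds {B0,B5}: {B0} ∩ {B0,B2,B5} = {B0}; idom=B0
  B4: preds {B2,B3}: {B0,B2} ∩ {B0,B2,B3} = {B0,B2}; idom=B2

DF derivation:
  join B2 pred B0: · stop@B0
  join B2 pred B5: B5→B2 stop@B0
  join B4 pred B2: · stop@B2
  join B4 pred B3: B3 stop@B2
  B0 → ∅
  B1 → ∅
  B2 → {B2}
  B3 → {B4}
  B4 → ∅
  B5 → {B2}

φ for i: defs {B0,B3,B5}
  DF⁺ = {B2,B4}

Answer: ["B2", "B4"]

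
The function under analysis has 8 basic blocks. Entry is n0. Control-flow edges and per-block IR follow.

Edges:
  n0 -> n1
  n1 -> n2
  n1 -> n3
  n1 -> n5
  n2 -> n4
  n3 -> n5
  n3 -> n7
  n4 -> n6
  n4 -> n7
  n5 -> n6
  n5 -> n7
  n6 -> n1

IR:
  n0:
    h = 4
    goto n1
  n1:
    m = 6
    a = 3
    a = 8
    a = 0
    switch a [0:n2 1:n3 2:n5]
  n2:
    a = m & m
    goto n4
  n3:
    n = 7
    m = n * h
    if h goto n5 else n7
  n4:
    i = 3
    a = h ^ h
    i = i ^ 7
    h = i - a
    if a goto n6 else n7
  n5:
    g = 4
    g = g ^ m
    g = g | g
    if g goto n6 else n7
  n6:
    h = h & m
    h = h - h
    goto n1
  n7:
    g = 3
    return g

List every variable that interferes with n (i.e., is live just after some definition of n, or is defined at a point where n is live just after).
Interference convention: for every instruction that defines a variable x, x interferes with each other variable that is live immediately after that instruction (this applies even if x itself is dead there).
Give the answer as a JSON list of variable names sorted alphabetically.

Answer: ["h"]

Working:
Block summaries:
  n0: {h} / ∅
  n1: {a,m} / ∅
  n2: {a} / {m}
  n3: {m,n} / {h}
  n4: {a,h,i} / {h}
  n5: {g} / {m}
  n6: {h} / {h,m}
  n7: {g} / ∅

Backward fixpoint:
  n0 li=∅ lo={h}
  n1 li={h} lo={h,m}
  n2 li={h,m} lo={h,m}
  n3 li={h} lo={h,m}
  n4 li={h,m} lo={h,m}
  n5 li={h,m} lo={h,m}
  n6 li={h,m} lo={h}
  n7 li=∅ lo=∅

Interfere edges:
  a — {h,i,m}
  g — {h,m}
  h — {a,g,i,m,n}
  i — {a,h,m}
  m — {a,g,h,i}
  n — {h}

N(n) = ["h"]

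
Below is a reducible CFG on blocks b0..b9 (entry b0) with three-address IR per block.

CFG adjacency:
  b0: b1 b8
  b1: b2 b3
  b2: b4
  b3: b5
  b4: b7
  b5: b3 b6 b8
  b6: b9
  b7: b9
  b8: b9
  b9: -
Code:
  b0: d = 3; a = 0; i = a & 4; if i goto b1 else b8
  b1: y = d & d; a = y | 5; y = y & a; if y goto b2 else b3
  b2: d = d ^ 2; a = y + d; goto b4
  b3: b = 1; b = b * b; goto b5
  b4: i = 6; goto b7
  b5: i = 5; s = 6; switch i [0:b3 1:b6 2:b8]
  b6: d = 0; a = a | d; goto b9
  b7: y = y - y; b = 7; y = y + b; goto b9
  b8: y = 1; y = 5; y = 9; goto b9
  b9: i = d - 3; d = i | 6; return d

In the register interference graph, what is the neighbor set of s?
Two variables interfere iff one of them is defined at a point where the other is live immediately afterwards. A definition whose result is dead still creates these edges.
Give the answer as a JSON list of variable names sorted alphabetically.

def/use:
  b0: def={a,d,i} ue=∅
  b1: def={a,y} ue={d}
  b2: def={a,d} ue={d,y}
  b3: def={b} ue=∅
  b4: def={i} ue=∅
  b5: def={i,s} ue=∅
  b6: def={a,d} ue={a}
  b7: def={b,y} ue={y}
  b8: def={y} ue=∅
  b9: def={d,i} ue={d}

Backward fixpoint:
  b0 li=∅ lo={d}
  b1 li={d} lo={a,d,y}
  b2 li={d,y} lo={d,y}
  b3 li={a,d} lo={a,d}
  b4 li={d,y} lo={d,y}
  b5 li={a,d} lo={a,d}
  b6 li={a} lo={d}
  b7 li={d,y} lo={d}
  b8 li={d} lo={d}
  b9 li={d} lo=∅

Interfere edges:
  a↔{b,d,i,s,y}
  b↔{a,d,y}
  d↔{a,b,i,s,y}
  i↔{a,d,s,y}
  s↔{a,d,i}
  y↔{a,b,d,i}

N(s) = ["a", "d", "i"]

Answer: ["a", "d", "i"]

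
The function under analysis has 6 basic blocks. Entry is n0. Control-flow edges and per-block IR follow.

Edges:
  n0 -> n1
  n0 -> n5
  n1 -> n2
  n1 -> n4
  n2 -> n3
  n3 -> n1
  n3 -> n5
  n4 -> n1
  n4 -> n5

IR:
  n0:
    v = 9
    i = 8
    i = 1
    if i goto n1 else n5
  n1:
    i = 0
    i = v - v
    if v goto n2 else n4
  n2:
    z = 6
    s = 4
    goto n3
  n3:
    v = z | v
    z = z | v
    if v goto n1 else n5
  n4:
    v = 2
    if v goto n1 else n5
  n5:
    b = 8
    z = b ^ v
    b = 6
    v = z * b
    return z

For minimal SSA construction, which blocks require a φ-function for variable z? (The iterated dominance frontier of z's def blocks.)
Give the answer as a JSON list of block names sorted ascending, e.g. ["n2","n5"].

idom tree: n1←n0 n2←n1 n3←n2 n4←n1 n5←n0
Dom∩ at merges:
  n1: preds {n0,n3,n4}: {n0} ∩ {n0,n1,n2,n3} ∩ {n0,n1,n4} = {n0}; idom=n0
  n5: preds {n0,n3,n4}: {n0} ∩ {n0,n1,n2,n3} ∩ {n0,n1,n4} = {n0}; idom=n0

DF walk-up:
  n1←n0: walk · to n0
  n1←n3: walk n3→n2→n1 to n0
  n1←n4: walk n4→n1 to n0
  n5←n0: walk · to n0
  n5←n3: walk n3→n2→n1 to n0
  n5←n4: walk n4→n1 to n0
  DF(n0)=∅
  DF(n1)={n1,n5}
  DF(n2)={n1,n5}
  DF(n3)={n1,n5}
  DF(n4)={n1,n5}
  DF(n5)=∅

φ for z: defs {n2,n3,n5}
  DF⁺ = {n1,n5}

Answer: ["n1", "n5"]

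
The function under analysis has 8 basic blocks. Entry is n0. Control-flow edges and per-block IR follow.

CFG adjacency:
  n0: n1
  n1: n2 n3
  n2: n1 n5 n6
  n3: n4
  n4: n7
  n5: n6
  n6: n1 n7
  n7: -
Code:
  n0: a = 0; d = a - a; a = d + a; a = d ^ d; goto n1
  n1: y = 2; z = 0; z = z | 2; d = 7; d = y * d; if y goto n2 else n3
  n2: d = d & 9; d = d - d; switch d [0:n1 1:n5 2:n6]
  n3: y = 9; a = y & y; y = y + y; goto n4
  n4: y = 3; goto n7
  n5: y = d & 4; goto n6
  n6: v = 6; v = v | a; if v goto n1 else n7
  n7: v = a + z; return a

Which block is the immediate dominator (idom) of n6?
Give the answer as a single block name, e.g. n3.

idom tree: n1←n0 n2←n1 n3←n1 n4←n3 n5←n2 n6←n2 n7←n1
Dom at joins:
  n1: preds {n0,n2,n6}: {n0} ∩ {n0,n1,n2} ∩ {n0,n1,n2,n6} = {n0}; idom=n0
  n6: preds {n2,n5}: {n0,n1,n2} ∩ {n0,n1,n2,n5} = {n0,n1,n2}; idom=n2
  n7: preds {n4,n6}: {n0,n1,n3,n4} ∩ {n0,n1,n2,n6} = {n0,n1}; idom=n1

idom(n6) = n2

Answer: n2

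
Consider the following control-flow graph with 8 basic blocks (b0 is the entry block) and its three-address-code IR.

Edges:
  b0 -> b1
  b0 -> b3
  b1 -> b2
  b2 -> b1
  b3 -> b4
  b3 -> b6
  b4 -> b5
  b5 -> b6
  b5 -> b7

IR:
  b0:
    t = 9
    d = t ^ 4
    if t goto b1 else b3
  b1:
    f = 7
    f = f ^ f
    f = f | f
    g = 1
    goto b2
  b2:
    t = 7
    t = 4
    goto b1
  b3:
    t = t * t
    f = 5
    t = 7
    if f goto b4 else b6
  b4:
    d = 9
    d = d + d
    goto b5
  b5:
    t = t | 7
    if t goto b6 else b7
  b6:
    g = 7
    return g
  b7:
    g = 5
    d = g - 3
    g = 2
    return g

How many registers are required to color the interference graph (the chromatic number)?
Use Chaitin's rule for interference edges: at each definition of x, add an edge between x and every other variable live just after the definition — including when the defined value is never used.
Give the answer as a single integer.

Answer: 2

Working:
Block summaries:
  b0: def={d,t} ue=∅
  b1: def={f,g} ue=∅
  b2: def={t} ue=∅
  b3: def={f,t} ue={t}
  b4: def={d} ue=∅
  b5: def={t} ue={t}
  b6: def={g} ue=∅
  b7: def={d,g} ue=∅

Live sets:
  live b0: ∅→{t}
  live b1: ∅→∅
  live b2: ∅→∅
  live b3: {t}→{t}
  live b4: {t}→{t}
  live b5: {t}→∅
  live b6: ∅→∅
  live b7: ∅→∅

Interference:
  d — {t}
  f — {t}
  g — ∅
  t — {d,f}

Chromatic number:
  {d,t} pairwise interfere (2-clique) ⇒ χ ≥ 2
  2-colouring: r0={g,t}  r1={d,f}
  χ = 2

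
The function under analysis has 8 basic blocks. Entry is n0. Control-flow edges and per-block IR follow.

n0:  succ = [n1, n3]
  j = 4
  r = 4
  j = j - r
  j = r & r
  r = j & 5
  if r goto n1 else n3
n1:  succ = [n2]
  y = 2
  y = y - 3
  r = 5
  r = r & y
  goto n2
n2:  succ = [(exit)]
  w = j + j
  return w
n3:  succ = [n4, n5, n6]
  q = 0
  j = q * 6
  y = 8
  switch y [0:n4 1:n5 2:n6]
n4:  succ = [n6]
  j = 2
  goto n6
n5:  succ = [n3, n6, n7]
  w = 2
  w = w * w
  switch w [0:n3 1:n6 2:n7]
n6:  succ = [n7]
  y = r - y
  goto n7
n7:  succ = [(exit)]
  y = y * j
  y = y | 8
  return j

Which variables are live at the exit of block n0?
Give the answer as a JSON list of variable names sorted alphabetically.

def/use:
  n0 def {j,r} use ∅
  n1 def {r,y} use ∅
  n2 def {w} use {j}
  n3 def {j,q,y} use ∅
  n4 def {j} use ∅
  n5 def {w} use ∅
  n6 def {y} use {r,y}
  n7 def {y} use {j,y}

Backward fixpoint:
  live n0: ∅→{j,r}
  live n1: {j}→{j}
  live n2: {j}→∅
  live n3: {r}→{j,r,y}
  live n4: {r,y}→{j,r,y}
  live n5: {j,r,y}→{j,r,y}
  live n6: {j,r,y}→{j,y}
  live n7: {j,y}→∅

live-out(n0) = ["j", "r"]

Answer: ["j", "r"]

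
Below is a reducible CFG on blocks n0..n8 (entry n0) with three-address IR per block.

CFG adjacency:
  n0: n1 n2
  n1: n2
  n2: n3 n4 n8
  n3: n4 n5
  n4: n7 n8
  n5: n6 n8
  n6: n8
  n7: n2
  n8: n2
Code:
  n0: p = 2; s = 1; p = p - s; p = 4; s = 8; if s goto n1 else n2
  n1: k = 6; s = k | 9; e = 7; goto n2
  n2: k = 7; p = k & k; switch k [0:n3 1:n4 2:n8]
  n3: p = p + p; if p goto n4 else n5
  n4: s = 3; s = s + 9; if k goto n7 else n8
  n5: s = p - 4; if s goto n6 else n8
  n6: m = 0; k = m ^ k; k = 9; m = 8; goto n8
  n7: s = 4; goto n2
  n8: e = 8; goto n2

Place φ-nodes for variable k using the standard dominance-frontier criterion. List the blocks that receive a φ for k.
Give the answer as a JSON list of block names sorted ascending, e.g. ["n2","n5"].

Answer: ["n2", "n8"]

Derivation:
idom tree: n1←n0 n2←n0 n3←n2 n4←n2 n5←n3 n6←n5 n7←n4 n8←n2
Dom at joins:
  n2: preds {n0,n1,n7,n8}: {n0} ∩ {n0,n1} ∩ {n0,n2,n4,n7} ∩ {n0,n2,n8} = {n0}; idom=n0
  n4: preds {n2,n3}: {n0,n2} ∩ {n0,n2,n3} = {n0,n2}; idom=n2
  n8: preds {n2,n4,n5,n6}: {n0,n2} ∩ {n0,n2,n4} ∩ {n0,n2,n3,n5} ∩ {n0,n2,n3,n5,n6} = {n0,n2}; idom=n2

DF walk-up:
  join n2 pred n0: · stop@n0
  join n2 pred n1: n1 stop@n0
  join n2 pred n7: n7→n4→n2 stop@n0
  join n2 pred n8: n8→n2 stop@n0
  join n4 pred n2: · stop@n2
  join n4 pred n3: n3 stop@n2
  join n8 pred n2: · stop@n2
  join n8 pred n4: n4 stop@n2
  join n8 pred n5: n5→n3 stop@n2
  join n8 pred n6: n6→n5→n3 stop@n2
  DF(n0)=∅
  DF(n1)={n2}
  DF(n2)={n2}
  DF(n3)={n4,n8}
  DF(n4)={n2,n8}
  DF(n5)={n8}
  DF(n6)={n8}
  DF(n7)={n2}
  DF(n8)={n2}

φ for k: defs {n1,n2,n6}
  DF⁺ = {n2,n8}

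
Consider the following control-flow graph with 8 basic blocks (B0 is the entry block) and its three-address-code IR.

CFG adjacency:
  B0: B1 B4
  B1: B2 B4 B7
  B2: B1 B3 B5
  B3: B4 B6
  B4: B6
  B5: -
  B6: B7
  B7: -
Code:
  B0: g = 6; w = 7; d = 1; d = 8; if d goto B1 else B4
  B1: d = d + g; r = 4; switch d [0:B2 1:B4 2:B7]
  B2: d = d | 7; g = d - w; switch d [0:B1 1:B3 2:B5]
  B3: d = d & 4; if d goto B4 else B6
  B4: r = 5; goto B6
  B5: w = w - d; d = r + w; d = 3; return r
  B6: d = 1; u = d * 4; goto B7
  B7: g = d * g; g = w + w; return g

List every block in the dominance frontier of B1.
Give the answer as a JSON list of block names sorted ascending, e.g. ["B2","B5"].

idom tree: B1←B0 B2←B1 B3←B2 B4←B0 B5←B2 B6←B0 B7←B0
Dom∩ at merges:
  B1: preds {B0,B2}: {B0} ∩ {B0,B1,B2} = {B0}; idom=B0
  B4: preds {B0,B1,B3}: {B0} ∩ {B0,B1} ∩ {B0,B1,B2,B3} = {B0}; idom=B0
  B6: preds {B3,B4}: {B0,B1,B2,B3} ∩ {B0,B4} = {B0}; idom=B0
  B7: preds {B1,B6}: {B0,B1} ∩ {B0,B6} = {B0}; idom=B0

Frontier:
  join B1 pred B0: · stop@B0
  join B1 pred B2: B2→B1 stop@B0
  join B4 pred B0: · stop@B0
  join B4 pred B1: B1 stop@B0
  join B4 pred B3: B3→B2→B1 stop@B0
  join B6 pred B3: B3→B2→B1 stop@B0
  join B6 pred B4: B4 stop@B0
  join B7 pred B1: B1 stop@B0
  join B7 pred B6: B6 stop@B0
  DF(B0)=∅
  DF(B1)={B1,B4,B6,B7}
  DF(B2)={B1,B4,B6}
  DF(B3)={B4,B6}
  DF(B4)={B6}
  DF(B5)=∅
  DF(B6)={B7}
  DF(B7)=∅

DF(B1) = ["B1", "B4", "B6", "B7"]

Answer: ["B1", "B4", "B6", "B7"]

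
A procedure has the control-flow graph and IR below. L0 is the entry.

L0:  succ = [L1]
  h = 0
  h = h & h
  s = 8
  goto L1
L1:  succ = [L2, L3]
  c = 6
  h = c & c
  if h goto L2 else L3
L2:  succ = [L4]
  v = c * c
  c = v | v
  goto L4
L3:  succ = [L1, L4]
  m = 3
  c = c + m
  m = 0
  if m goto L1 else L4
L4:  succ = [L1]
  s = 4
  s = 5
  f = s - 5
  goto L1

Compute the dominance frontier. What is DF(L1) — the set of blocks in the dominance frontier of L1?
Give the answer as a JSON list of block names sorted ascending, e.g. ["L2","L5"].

idom tree: L1←L0 L2←L1 L3←L1 L4←L1
Join-block Dom:
  L1: preds {L0,L3,L4}: {L0} ∩ {L0,L1,L3} ∩ {L0,L1,L4} = {L0}; idom=L0
  L4: preds {L2,L3}: {L0,L1,L2} ∩ {L0,L1,L3} = {L0,L1}; idom=L1

DF walk-up:
  L1←L0: walk · to L0
  L1←L3: walk L3→L1 to L0
  L1←L4: walk L4→L1 to L0
  L4←L2: walk L2 to L1
  L4←L3: walk L3 to L1
  DF(L0)=∅
  DF(L1)={L1}
  DF(L2)={L4}
  DF(L3)={L1,L4}
  DF(L4)={L1}

DF(L1) = ["L1"]

Answer: ["L1"]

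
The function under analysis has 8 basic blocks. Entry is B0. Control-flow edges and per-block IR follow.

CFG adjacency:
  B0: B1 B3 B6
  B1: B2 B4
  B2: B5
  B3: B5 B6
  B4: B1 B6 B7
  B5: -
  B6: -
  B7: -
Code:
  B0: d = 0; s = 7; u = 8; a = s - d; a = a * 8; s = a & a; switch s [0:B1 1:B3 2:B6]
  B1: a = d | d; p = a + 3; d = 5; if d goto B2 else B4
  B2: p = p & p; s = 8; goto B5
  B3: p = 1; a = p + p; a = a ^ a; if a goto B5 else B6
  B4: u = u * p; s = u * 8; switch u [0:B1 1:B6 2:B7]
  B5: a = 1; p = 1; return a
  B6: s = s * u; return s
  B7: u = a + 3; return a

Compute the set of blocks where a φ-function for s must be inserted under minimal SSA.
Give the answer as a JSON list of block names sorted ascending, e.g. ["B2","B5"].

idom tree: B1←B0 B2←B1 B3←B0 B4←B1 B5←B0 B6←B0 B7←B4
Dom at joins:
  B1: preds {B0,B4}: {B0} ∩ {B0,B1,B4} = {B0}; idom=B0
  B5: preds {B2,B3}: {B0,B1,B2} ∩ {B0,B3} = {B0}; idom=B0
  B6: preds {B0,B3,B4}: {B0} ∩ {B0,B3} ∩ {B0,B1,B4} = {B0}; idom=B0

DF walk-up:
  join B1 pred B0: · stop@B0
  join B1 pred B4: B4→B1 stop@B0
  join B5 pred B2: B2→B1 stop@B0
  join B5 pred B3: B3 stop@B0
  join B6 pred B0: · stop@B0
  join B6 pred B3: B3 stop@B0
  join B6 pred B4: B4→B1 stop@B0
  DF(B0)=∅
  DF(B1)={B1,B5,B6}
  DF(B2)={B5}
  DF(B3)={B5,B6}
  DF(B4)={B1,B6}
  DF(B5)=∅
  DF(B6)=∅
  DF(B7)=∅

φ for s: defs {B0,B2,B4,B6}
  DF⁺ = {B1,B5,B6}

Answer: ["B1", "B5", "B6"]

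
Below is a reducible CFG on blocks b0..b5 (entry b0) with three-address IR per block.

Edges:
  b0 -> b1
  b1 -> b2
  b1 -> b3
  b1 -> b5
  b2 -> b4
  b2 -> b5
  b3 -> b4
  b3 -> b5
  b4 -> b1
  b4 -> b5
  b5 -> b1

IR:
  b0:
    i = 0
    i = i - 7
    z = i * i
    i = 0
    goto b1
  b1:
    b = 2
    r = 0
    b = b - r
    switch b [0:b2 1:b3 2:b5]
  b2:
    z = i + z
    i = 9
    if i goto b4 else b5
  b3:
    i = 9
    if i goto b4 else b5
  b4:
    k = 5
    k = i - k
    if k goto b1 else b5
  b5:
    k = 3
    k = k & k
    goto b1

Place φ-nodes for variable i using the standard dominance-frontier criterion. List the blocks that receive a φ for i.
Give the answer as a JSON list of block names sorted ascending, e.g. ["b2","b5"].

idom tree: b1←b0 b2←b1 b3←b1 b4←b1 b5←b1
Dom at joins:
  b1: preds {b0,b4,b5}: {b0} ∩ {b0,b1,b4} ∩ {b0,b1,b5} = {b0}; idom=b0
  b4: preds {b2,b3}: {b0,b1,b2} ∩ {b0,b1,b3} = {b0,b1}; idom=b1
  b5: preds {b1,b2,b3,b4}: {b0,b1} ∩ {b0,b1,b2} ∩ {b0,b1,b3} ∩ {b0,b1,b4} = {b0,b1}; idom=b1

Frontier:
  b1←b0: walk · to b0
  b1←b4: walk b4→b1 to b0
  b1←b5: walk b5→b1 to b0
  b4←b2: walk b2 to b1
  b4←b3: walk b3 to b1
  b5←b1: walk · to b1
  b5←b2: walk b2 to b1
  b5←b3: walk b3 to b1
  b5←b4: walk b4 to b1
  b0: DF=∅
  b1: DF={b1}
  b2: DF={b4,b5}
  b3: DF={b4,b5}
  b4: DF={b1,b5}
  b5: DF={b1}

φ for i: defs {b0,b2,b3}
  DF⁺ = {b1,b4,b5}

Answer: ["b1", "b4", "b5"]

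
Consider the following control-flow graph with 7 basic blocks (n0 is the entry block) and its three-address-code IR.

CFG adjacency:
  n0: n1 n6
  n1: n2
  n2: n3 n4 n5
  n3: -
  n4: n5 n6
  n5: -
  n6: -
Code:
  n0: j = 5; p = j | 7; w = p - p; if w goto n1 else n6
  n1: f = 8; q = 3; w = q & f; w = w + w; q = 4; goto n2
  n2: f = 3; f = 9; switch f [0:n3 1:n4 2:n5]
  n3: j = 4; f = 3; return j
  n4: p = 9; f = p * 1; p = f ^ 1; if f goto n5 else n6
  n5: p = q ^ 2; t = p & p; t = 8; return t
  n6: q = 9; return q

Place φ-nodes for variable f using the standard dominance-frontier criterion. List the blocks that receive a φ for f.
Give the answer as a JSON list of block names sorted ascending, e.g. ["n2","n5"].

idom tree: n1←n0 n2←n1 n3←n2 n4←n2 n5←n2 n6←n0
Dom∩ at merges:
  n5: preds {n2,n4}: {n0,n1,n2} ∩ {n0,n1,n2,n4} = {n0,n1,n2}; idom=n2
  n6: preds {n0,n4}: {n0} ∩ {n0,n1,n2,n4} = {n0}; idom=n0

DF derivation:
  n5←n2: walk · to n2
  n5←n4: walk n4 to n2
  n6←n0: walk · to n0
  n6←n4: walk n4→n2→n1 to n0
  n0: DF=∅
  n1: DF={n6}
  n2: DF={n6}
  n3: DF=∅
  n4: DF={n5,n6}
  n5: DF=∅
  n6: DF=∅

φ for f: defs {n1,n2,n3,n4}
  DF⁺ = {n5,n6}

Answer: ["n5", "n6"]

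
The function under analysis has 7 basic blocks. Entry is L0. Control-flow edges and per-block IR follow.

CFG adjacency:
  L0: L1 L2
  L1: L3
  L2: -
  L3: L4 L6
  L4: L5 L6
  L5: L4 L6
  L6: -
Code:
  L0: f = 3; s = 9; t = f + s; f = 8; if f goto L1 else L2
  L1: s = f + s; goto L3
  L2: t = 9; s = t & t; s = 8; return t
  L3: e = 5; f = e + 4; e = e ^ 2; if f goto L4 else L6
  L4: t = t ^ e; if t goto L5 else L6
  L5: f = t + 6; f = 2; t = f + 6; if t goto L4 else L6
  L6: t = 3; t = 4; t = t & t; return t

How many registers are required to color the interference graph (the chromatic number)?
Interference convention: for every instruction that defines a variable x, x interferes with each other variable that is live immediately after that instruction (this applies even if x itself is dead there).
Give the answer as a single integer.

Answer: 3

Working:
Per-block:
  L0: {f,s,t} / ∅
  L1: {s} / {f,s}
  L2: {s,t} / ∅
  L3: {e,f} / ∅
  L4: {t} / {e,t}
  L5: {f,t} / {t}
  L6: {t} / ∅

Liveness:
  L0 li=∅ lo={f,s,t}
  L1 li={f,s,t} lo={t}
  L2 li=∅ lo=∅
  L3 li={t} lo={e,t}
  L4 li={e,t} lo={e,t}
  L5 li={e,t} lo={e,t}
  L6 li=∅ lo=∅

Interfere edges:
  e: {f,t}
  f: {e,s,t}
  s: {f,t}
  t: {e,f,s}

Colouring:
  {e,f,t} pairwise interfere (3-clique) ⇒ χ ≥ 3
  assign e→R2 f→R0 s→R2 t→R1 — no edge inside a register ⇒ χ ≤ 3
  χ = 3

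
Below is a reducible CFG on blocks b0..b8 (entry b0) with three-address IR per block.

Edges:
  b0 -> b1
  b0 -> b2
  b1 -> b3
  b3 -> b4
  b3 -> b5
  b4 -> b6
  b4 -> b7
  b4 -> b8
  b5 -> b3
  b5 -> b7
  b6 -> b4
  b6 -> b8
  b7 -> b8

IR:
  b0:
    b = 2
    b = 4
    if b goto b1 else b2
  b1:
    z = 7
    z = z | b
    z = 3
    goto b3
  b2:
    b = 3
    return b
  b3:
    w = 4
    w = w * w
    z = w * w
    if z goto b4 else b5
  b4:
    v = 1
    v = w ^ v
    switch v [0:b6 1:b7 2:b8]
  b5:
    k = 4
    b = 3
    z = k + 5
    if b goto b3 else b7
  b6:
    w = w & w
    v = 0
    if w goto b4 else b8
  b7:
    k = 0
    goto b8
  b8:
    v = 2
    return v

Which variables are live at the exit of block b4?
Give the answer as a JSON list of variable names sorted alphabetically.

Answer: ["w"]

Analysis:
Block summaries:
  b0: def={b} ue=∅
  b1: def={z} ue={b}
  b2: def={b} ue=∅
  b3: def={w,z} ue=∅
  b4: def={v} ue={w}
  b5: def={b,k,z} ue=∅
  b6: def={v,w} ue={w}
  b7: def={k} ue=∅
  b8: def={v} ue=∅

Liveness:
  b0 li=∅ lo={b}
  b1 li={b} lo=∅
  b2 li=∅ lo=∅
  b3 li=∅ lo={w}
  b4 li={w} lo={w}
  b5 li=∅ lo=∅
  b6 li={w} lo={w}
  b7 li=∅ lo=∅
  b8 li=∅ lo=∅

live-out(b4) = ["w"]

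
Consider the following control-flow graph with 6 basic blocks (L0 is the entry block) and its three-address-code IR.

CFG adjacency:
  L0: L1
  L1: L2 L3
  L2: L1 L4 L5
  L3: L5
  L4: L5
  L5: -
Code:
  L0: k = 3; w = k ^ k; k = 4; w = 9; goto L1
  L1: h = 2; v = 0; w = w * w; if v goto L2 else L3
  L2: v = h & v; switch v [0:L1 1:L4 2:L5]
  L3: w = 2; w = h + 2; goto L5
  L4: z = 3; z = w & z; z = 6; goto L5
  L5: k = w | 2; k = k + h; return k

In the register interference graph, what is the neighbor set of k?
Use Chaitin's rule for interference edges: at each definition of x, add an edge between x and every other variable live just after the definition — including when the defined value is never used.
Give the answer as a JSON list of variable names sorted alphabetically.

Answer: ["h"]

Analysis:
Per-block:
  L0: def={k,w} ue=∅
  L1: def={h,v,w} ue={w}
  L2: def={v} ue={h,v}
  L3: def={w} ue={h}
  L4: def={z} ue={w}
  L5: def={k} ue={h,w}

Backward fixpoint:
  live L0: ∅→{w}
  live L1: {w}→{h,v,w}
  live L2: {h,v,w}→{h,w}
  live L3: {h}→{h,w}
  live L4: {h,w}→{h,w}
  live L5: {h,w}→∅

Interference:
  h — {k,v,w,z}
  k — {h}
  v — {h,w}
  w — {h,v,z}
  z — {h,w}

N(k) = ["h"]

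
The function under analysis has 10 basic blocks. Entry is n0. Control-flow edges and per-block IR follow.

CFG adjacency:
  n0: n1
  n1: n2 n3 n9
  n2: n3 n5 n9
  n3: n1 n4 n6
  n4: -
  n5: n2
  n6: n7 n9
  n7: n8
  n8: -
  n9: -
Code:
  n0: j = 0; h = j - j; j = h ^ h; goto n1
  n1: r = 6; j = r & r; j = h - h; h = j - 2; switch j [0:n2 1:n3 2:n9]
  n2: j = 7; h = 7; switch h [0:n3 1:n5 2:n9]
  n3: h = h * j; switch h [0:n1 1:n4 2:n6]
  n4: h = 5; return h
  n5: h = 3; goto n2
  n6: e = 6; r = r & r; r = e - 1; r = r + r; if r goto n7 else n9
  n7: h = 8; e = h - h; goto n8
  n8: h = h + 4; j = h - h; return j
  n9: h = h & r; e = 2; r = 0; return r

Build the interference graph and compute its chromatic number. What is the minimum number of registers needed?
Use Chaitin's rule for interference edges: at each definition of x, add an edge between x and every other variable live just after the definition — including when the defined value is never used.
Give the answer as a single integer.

Answer: 3

Working:
def/use:
  n0 def {h,j} use ∅
  n1 def {h,j,r} use {h}
  n2 def {h,j} use ∅
  n3 def {h} use {h,j}
  n4 def {h} use ∅
  n5 def {h} use ∅
  n6 def {e,r} use {r}
  n7 def {e,h} use ∅
  n8 def {h,j} use {h}
  n9 def {e,h,r} use {h,r}

Backward fixpoint:
  live n0: ∅→{h}
  live n1: {h}→{h,j,r}
  live n2: {r}→{h,j,r}
  live n3: {h,j,r}→{h,r}
  live n4: ∅→∅
  live n5: {r}→{r}
  live n6: {h,r}→{h,r}
  live n7: ∅→{h}
  live n8: {h}→∅
  live n9: {h,r}→∅

Interference:
  e: {h,r}
  h: {e,j,r}
  j: {h,r}
  r: {e,h,j}

Chromatic number:
  {e,h,r} pairwise interfere (3-clique) ⇒ χ ≥ 3
  3-colouring: r0={h}  r1={r}  r2={e,j}
  χ = 3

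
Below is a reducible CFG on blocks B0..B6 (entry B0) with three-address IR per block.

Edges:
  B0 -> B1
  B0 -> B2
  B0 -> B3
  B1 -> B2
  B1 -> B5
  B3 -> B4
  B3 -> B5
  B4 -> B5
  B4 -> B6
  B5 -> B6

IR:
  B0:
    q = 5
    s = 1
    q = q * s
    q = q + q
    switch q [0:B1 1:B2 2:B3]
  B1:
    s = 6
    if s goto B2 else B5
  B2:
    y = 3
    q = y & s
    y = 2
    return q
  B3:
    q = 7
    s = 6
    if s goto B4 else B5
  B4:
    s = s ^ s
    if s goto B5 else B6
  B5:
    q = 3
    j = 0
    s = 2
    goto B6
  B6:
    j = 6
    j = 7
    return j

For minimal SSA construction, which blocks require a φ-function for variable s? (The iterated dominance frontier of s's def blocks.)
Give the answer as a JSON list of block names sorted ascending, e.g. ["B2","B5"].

Answer: ["B2", "B5", "B6"]

Analysis:
idom tree: B1←B0 B2←B0 B3←B0 B4←B3 B5←B0 B6←B0
Dom∩ at merges:
  B2: preds {B0,B1}: {B0} ∩ {B0,B1} = {B0}; idom=B0
  B5: preds {B1,B3,B4}: {B0,B1} ∩ {B0,B3} ∩ {B0,B3,B4} = {B0}; idom=B0
  B6: preds {B4,B5}: {B0,B3,B4} ∩ {B0,B5} = {B0}; idom=B0

DF derivation:
  join B2 pred B0: · stop@B0
  join B2 pred B1: B1 stop@B0
  join B5 pred B1: B1 stop@B0
  join B5 pred B3: B3 stop@B0
  join B5 pred B4: B4→B3 stop@B0
  join B6 pred B4: B4→B3 stop@B0
  join B6 pred B5: B5 stop@B0
  DF(B0)=∅
  DF(B1)={B2,B5}
  DF(B2)=∅
  DF(B3)={B5,B6}
  DF(B4)={B5,B6}
  DF(B5)={B6}
  DF(B6)=∅

φ for s: defs {B0,B1,B3,B4,B5}
  DF⁺ = {B2,B5,B6}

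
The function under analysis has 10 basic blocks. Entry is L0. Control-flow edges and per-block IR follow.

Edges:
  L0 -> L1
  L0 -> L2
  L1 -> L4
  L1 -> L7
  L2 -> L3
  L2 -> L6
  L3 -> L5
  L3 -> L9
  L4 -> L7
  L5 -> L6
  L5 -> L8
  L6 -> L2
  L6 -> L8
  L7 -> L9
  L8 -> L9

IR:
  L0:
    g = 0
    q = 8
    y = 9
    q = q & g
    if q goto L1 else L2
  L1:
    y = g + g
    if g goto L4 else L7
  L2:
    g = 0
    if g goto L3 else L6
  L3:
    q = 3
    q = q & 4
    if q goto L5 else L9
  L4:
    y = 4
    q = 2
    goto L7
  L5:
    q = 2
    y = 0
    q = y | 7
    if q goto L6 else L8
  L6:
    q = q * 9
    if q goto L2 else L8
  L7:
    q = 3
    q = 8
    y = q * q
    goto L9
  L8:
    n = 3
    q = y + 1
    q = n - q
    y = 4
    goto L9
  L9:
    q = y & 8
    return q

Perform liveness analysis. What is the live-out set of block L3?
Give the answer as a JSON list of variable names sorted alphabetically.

def/use:
  L0: def={g,q,y} ue=∅
  L1: def={y} ue={g}
  L2: def={g} ue=∅
  L3: def={q} ue=∅
  L4: def={q,y} ue=∅
  L5: def={q,y} ue=∅
  L6: def={q} ue={q}
  L7: def={q,y} ue=∅
  L8: def={n,q,y} ue={y}
  L9: def={q} ue={y}

Live sets:
  L0 li=∅ lo={g,q,y}
  L1 li={g} lo=∅
  L2 li={q,y} lo={q,y}
  L3 li={y} lo={y}
  L4 li=∅ lo=∅
  L5 li=∅ lo={q,y}
  L6 li={q,y} lo={q,y}
  L7 li=∅ lo={y}
  L8 li={y} lo={y}
  L9 li={y} lo=∅

live-out(L3) = ["y"]

Answer: ["y"]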